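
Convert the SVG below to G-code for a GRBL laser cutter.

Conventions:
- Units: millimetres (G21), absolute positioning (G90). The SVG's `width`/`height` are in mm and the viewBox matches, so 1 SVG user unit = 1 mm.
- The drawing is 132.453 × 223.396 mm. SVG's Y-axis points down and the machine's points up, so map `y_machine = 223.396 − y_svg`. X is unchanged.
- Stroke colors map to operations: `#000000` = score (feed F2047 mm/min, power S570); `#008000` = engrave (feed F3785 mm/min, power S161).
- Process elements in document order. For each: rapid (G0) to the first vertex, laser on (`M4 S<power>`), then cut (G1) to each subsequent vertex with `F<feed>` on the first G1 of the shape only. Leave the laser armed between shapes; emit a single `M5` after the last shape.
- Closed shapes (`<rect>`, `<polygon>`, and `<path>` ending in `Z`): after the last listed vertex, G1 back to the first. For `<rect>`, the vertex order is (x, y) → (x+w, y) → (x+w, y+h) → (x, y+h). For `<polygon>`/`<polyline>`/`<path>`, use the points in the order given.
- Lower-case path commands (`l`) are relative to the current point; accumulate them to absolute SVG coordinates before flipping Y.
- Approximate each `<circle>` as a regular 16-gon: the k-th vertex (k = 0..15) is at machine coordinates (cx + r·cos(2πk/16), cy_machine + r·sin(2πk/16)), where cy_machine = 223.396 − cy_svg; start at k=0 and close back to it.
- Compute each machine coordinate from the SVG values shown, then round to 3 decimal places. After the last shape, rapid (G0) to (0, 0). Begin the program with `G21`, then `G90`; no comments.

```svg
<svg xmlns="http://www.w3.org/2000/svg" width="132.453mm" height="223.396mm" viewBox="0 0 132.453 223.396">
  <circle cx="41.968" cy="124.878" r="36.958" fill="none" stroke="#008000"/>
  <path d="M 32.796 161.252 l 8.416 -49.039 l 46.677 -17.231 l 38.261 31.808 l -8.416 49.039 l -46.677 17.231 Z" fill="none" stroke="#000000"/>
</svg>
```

1 u = 1 mm; y_m = 223.396 − y.

[1] `<circle>` circle, #008000→engrave S161 F3785: (78.926,98.518) → (76.113,112.661) → (68.101,124.651) → (56.111,132.663) → (41.968,135.476) → (27.825,132.663) → (15.835,124.651) → (7.823,112.661) → (5.010,98.518) → (7.823,84.375) → (15.835,72.385) → (27.825,64.373) → (41.968,61.560) → (56.111,64.373) → (68.101,72.385) → (76.113,84.375) → (78.926,98.518) (closed)

[2] `<path>` regular polygon, #000000→score S570 F2047: (32.796,62.144) → (41.212,111.183) → (87.889,128.414) → (126.150,96.606) → (117.734,47.567) → (71.057,30.336) → (32.796,62.144) (closed)

G21
G90
G0 X78.926 Y98.518
M4 S161
G1 X76.113 Y112.661 F3785
G1 X68.101 Y124.651
G1 X56.111 Y132.663
G1 X41.968 Y135.476
G1 X27.825 Y132.663
G1 X15.835 Y124.651
G1 X7.823 Y112.661
G1 X5.010 Y98.518
G1 X7.823 Y84.375
G1 X15.835 Y72.385
G1 X27.825 Y64.373
G1 X41.968 Y61.560
G1 X56.111 Y64.373
G1 X68.101 Y72.385
G1 X76.113 Y84.375
G1 X78.926 Y98.518
G0 X32.796 Y62.144
M4 S570
G1 X41.212 Y111.183 F2047
G1 X87.889 Y128.414
G1 X126.150 Y96.606
G1 X117.734 Y47.567
G1 X71.057 Y30.336
G1 X32.796 Y62.144
M5
G0 X0.000 Y0.000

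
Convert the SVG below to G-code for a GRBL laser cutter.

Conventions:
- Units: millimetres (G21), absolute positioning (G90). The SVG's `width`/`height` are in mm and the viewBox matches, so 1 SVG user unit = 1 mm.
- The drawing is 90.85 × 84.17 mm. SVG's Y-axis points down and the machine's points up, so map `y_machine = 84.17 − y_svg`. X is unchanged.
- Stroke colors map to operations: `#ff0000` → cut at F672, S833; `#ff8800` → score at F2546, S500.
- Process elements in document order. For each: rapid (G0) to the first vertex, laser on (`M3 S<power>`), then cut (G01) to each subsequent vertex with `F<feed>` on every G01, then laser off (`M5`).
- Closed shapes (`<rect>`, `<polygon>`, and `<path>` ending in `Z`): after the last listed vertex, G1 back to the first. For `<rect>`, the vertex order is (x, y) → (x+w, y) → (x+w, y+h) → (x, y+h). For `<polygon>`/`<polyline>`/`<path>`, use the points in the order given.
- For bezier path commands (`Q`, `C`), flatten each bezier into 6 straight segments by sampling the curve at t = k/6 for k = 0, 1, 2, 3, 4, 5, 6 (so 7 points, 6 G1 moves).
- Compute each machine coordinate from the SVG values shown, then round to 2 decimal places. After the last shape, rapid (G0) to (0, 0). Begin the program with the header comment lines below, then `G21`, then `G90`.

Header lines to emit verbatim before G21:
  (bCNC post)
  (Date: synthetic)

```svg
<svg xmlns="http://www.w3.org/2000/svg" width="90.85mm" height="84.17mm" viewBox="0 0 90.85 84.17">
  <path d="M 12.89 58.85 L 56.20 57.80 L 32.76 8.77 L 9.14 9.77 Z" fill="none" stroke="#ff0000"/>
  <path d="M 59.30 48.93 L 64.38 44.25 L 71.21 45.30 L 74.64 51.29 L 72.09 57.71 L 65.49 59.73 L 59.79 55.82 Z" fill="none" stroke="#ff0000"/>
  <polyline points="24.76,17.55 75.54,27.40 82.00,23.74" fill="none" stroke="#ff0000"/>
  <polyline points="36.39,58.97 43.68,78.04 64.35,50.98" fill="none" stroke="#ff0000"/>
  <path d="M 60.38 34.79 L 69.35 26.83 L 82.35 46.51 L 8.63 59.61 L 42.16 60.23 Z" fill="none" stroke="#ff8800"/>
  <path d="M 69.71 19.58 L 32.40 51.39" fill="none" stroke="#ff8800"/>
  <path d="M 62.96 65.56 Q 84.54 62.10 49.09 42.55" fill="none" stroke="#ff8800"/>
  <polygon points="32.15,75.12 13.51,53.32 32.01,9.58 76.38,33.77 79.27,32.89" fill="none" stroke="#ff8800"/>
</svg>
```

1 u = 1 mm; y_m = 84.17 − y.

[1] `<path>` closed polygon, #ff0000→cut S833 F672: (12.89,25.32) → (56.20,26.37) → (32.76,75.40) → (9.14,74.40) → (12.89,25.32) (closed)

[2] `<path>` regular polygon, #ff0000→cut S833 F672: (59.30,35.24) → (64.38,39.92) → (71.21,38.87) → (74.64,32.88) → (72.09,26.46) → (65.49,24.44) → (59.79,28.35) → (59.30,35.24) (closed)

[3] `<polyline>` open polyline, #ff0000→cut S833 F672: (24.76,66.62) → (75.54,56.77) → (82.00,60.43)

[4] `<polyline>` open polyline, #ff0000→cut S833 F672: (36.39,25.20) → (43.68,6.13) → (64.35,33.19)

[5] `<path>` closed polygon, #ff8800→score S500 F2546: (60.38,49.38) → (69.35,57.34) → (82.35,37.66) → (8.63,24.56) → (42.16,23.94) → (60.38,49.38) (closed)

[6] `<path>` line segment, #ff8800→score S500 F2546: (69.71,64.59) → (32.40,32.78)

[7] `<path>` quadratic bezier, #ff8800→score S500 F2546: (62.96,18.61) → (68.57,20.21) → (71.01,22.70) → (70.28,26.09) → (66.39,30.37) → (59.32,35.55) → (49.09,41.62)

[8] `<polygon>` closed polygon, #ff8800→score S500 F2546: (32.15,9.05) → (13.51,30.85) → (32.01,74.59) → (76.38,50.40) → (79.27,51.28) → (32.15,9.05) (closed)

(bCNC post)
(Date: synthetic)
G21
G90
G0 X12.89 Y25.32
M3 S833
G01 X56.20 Y26.37 F672
G01 X32.76 Y75.40 F672
G01 X9.14 Y74.40 F672
G01 X12.89 Y25.32 F672
M5
G0 X59.30 Y35.24
M3 S833
G01 X64.38 Y39.92 F672
G01 X71.21 Y38.87 F672
G01 X74.64 Y32.88 F672
G01 X72.09 Y26.46 F672
G01 X65.49 Y24.44 F672
G01 X59.79 Y28.35 F672
G01 X59.30 Y35.24 F672
M5
G0 X24.76 Y66.62
M3 S833
G01 X75.54 Y56.77 F672
G01 X82.00 Y60.43 F672
M5
G0 X36.39 Y25.20
M3 S833
G01 X43.68 Y6.13 F672
G01 X64.35 Y33.19 F672
M5
G0 X60.38 Y49.38
M3 S500
G01 X69.35 Y57.34 F2546
G01 X82.35 Y37.66 F2546
G01 X8.63 Y24.56 F2546
G01 X42.16 Y23.94 F2546
G01 X60.38 Y49.38 F2546
M5
G0 X69.71 Y64.59
M3 S500
G01 X32.40 Y32.78 F2546
M5
G0 X62.96 Y18.61
M3 S500
G01 X68.57 Y20.21 F2546
G01 X71.01 Y22.70 F2546
G01 X70.28 Y26.09 F2546
G01 X66.39 Y30.37 F2546
G01 X59.32 Y35.55 F2546
G01 X49.09 Y41.62 F2546
M5
G0 X32.15 Y9.05
M3 S500
G01 X13.51 Y30.85 F2546
G01 X32.01 Y74.59 F2546
G01 X76.38 Y50.40 F2546
G01 X79.27 Y51.28 F2546
G01 X32.15 Y9.05 F2546
M5
G0 X0.00 Y0.00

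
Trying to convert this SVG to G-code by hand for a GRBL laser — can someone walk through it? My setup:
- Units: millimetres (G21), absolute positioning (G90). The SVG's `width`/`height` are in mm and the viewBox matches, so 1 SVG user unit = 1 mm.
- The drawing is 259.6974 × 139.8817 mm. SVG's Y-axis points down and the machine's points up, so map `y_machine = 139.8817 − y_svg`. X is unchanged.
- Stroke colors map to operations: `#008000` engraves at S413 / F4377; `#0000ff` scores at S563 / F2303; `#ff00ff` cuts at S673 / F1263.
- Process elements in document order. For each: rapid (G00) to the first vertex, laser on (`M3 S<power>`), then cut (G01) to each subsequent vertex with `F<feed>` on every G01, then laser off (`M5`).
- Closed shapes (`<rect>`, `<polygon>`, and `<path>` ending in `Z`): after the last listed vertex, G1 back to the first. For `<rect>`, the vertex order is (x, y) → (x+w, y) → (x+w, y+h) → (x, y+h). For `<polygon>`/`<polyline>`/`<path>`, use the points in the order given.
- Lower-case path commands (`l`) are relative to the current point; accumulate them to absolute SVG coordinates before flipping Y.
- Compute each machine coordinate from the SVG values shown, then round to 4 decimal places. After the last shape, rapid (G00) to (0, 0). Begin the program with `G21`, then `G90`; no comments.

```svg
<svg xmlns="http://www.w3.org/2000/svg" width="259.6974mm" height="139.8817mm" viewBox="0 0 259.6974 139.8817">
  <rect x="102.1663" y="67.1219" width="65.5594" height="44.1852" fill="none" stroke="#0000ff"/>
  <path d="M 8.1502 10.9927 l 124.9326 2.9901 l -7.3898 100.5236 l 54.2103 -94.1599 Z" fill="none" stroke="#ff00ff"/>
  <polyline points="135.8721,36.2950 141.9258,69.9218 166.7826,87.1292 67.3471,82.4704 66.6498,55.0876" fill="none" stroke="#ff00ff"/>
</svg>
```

1 u = 1 mm; y_m = 139.8817 − y.

[1] `<rect>` rectangle, #0000ff→score S563 F2303: (102.1663,72.7598) → (167.7257,72.7598) → (167.7257,28.5746) → (102.1663,28.5746) → (102.1663,72.7598) (closed)

[2] `<path>` closed polygon, #ff00ff→cut S673 F1263: (8.1502,128.8890) → (133.0828,125.8989) → (125.6930,25.3753) → (179.9033,119.5352) → (8.1502,128.8890) (closed)

[3] `<polyline>` open polyline, #ff00ff→cut S673 F1263: (135.8721,103.5867) → (141.9258,69.9599) → (166.7826,52.7525) → (67.3471,57.4113) → (66.6498,84.7941)

G21
G90
G00 X102.1663 Y72.7598
M3 S563
G01 X167.7257 Y72.7598 F2303
G01 X167.7257 Y28.5746 F2303
G01 X102.1663 Y28.5746 F2303
G01 X102.1663 Y72.7598 F2303
M5
G00 X8.1502 Y128.8890
M3 S673
G01 X133.0828 Y125.8989 F1263
G01 X125.6930 Y25.3753 F1263
G01 X179.9033 Y119.5352 F1263
G01 X8.1502 Y128.8890 F1263
M5
G00 X135.8721 Y103.5867
M3 S673
G01 X141.9258 Y69.9599 F1263
G01 X166.7826 Y52.7525 F1263
G01 X67.3471 Y57.4113 F1263
G01 X66.6498 Y84.7941 F1263
M5
G00 X0.0000 Y0.0000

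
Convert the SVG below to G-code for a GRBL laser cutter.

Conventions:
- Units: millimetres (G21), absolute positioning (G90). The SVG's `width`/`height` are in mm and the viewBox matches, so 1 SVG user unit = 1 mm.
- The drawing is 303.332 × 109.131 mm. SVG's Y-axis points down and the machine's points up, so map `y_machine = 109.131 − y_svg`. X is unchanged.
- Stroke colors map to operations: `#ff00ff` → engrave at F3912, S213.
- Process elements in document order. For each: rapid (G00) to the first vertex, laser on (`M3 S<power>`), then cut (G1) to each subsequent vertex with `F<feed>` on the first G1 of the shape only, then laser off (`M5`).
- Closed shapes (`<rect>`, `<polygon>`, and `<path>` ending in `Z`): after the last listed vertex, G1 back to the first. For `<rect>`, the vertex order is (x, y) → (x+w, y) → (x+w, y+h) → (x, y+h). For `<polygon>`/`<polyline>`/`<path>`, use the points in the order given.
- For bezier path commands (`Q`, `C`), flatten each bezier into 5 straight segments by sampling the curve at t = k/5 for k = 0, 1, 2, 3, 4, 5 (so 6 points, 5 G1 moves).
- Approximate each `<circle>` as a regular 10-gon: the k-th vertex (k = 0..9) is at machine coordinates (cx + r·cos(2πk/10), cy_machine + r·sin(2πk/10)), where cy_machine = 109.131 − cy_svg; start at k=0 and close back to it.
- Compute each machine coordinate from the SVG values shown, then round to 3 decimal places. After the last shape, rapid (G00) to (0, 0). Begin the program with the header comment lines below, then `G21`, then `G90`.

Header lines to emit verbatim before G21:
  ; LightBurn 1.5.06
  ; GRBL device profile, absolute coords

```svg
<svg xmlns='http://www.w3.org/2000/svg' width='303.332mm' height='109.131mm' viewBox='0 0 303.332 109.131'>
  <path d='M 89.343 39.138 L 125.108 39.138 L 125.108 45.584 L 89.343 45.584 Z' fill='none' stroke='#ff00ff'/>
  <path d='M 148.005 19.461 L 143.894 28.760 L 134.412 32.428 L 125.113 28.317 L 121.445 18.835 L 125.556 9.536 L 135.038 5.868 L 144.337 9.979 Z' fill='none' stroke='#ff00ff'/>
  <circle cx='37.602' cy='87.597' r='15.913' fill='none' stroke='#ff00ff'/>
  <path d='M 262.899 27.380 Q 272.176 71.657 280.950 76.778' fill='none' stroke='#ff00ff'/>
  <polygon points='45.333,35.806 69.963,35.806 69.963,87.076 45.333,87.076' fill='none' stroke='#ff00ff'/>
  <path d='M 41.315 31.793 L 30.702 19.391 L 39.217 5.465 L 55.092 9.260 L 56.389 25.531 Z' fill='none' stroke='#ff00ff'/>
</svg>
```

viewBox `0 0 303.332 109.131` with mm width/height → 1 unit = 1 mm. Flip: y_m = 109.131 − y_svg.

**Shape 1** — `<path>` rectangle, stroke `#ff00ff` → engrave (S213, F3912). Machine vertices: (89.343,69.993) → (125.108,69.993) → (125.108,63.547) → (89.343,63.547) → (89.343,69.993). Closed: final G1 returns to the first vertex.

**Shape 2** — `<path>` regular polygon, stroke `#ff00ff` → engrave (S213, F3912). Machine vertices: (148.005,89.670) → (143.894,80.371) → (134.412,76.703) → (125.113,80.814) → (121.445,90.296) → (125.556,99.595) → (135.038,103.263) → (144.337,99.152) → (148.005,89.670). Closed: final G1 returns to the first vertex.

**Shape 3** — `<circle>` circle, stroke `#ff00ff` → engrave (S213, F3912). Machine vertices: (53.515,21.534) → (50.476,30.887) → (42.519,36.668) → (32.685,36.668) → (24.728,30.887) → (21.689,21.534) → (24.728,12.181) → (32.685,6.400) → (42.519,6.400) → (50.476,12.181) → (53.515,21.534). Closed: final G1 returns to the first vertex.

**Shape 4** — `<path>` quadratic bezier, stroke `#ff00ff` → engrave (S213, F3912). Control points (SVG): P0=(262.899,27.380), P1=(272.176,71.657), P2=(280.950,76.778); sampled at t=k/5. Machine vertices: (262.899,81.751) → (266.590,65.606) → (270.240,52.594) → (273.850,42.715) → (277.420,35.968) → (280.950,32.353). Open path.

**Shape 5** — `<polygon>` rectangle, stroke `#ff00ff` → engrave (S213, F3912). Machine vertices: (45.333,73.325) → (69.963,73.325) → (69.963,22.055) → (45.333,22.055) → (45.333,73.325). Closed: final G1 returns to the first vertex.

**Shape 6** — `<path>` regular polygon, stroke `#ff00ff` → engrave (S213, F3912). Machine vertices: (41.315,77.338) → (30.702,89.740) → (39.217,103.666) → (55.092,99.871) → (56.389,83.600) → (41.315,77.338). Closed: final G1 returns to the first vertex.

; LightBurn 1.5.06
; GRBL device profile, absolute coords
G21
G90
G00 X89.343 Y69.993
M3 S213
G1 X125.108 Y69.993 F3912
G1 X125.108 Y63.547
G1 X89.343 Y63.547
G1 X89.343 Y69.993
M5
G00 X148.005 Y89.670
M3 S213
G1 X143.894 Y80.371 F3912
G1 X134.412 Y76.703
G1 X125.113 Y80.814
G1 X121.445 Y90.296
G1 X125.556 Y99.595
G1 X135.038 Y103.263
G1 X144.337 Y99.152
G1 X148.005 Y89.670
M5
G00 X53.515 Y21.534
M3 S213
G1 X50.476 Y30.887 F3912
G1 X42.519 Y36.668
G1 X32.685 Y36.668
G1 X24.728 Y30.887
G1 X21.689 Y21.534
G1 X24.728 Y12.181
G1 X32.685 Y6.400
G1 X42.519 Y6.400
G1 X50.476 Y12.181
G1 X53.515 Y21.534
M5
G00 X262.899 Y81.751
M3 S213
G1 X266.590 Y65.606 F3912
G1 X270.240 Y52.594
G1 X273.850 Y42.715
G1 X277.420 Y35.968
G1 X280.950 Y32.353
M5
G00 X45.333 Y73.325
M3 S213
G1 X69.963 Y73.325 F3912
G1 X69.963 Y22.055
G1 X45.333 Y22.055
G1 X45.333 Y73.325
M5
G00 X41.315 Y77.338
M3 S213
G1 X30.702 Y89.740 F3912
G1 X39.217 Y103.666
G1 X55.092 Y99.871
G1 X56.389 Y83.600
G1 X41.315 Y77.338
M5
G00 X0.000 Y0.000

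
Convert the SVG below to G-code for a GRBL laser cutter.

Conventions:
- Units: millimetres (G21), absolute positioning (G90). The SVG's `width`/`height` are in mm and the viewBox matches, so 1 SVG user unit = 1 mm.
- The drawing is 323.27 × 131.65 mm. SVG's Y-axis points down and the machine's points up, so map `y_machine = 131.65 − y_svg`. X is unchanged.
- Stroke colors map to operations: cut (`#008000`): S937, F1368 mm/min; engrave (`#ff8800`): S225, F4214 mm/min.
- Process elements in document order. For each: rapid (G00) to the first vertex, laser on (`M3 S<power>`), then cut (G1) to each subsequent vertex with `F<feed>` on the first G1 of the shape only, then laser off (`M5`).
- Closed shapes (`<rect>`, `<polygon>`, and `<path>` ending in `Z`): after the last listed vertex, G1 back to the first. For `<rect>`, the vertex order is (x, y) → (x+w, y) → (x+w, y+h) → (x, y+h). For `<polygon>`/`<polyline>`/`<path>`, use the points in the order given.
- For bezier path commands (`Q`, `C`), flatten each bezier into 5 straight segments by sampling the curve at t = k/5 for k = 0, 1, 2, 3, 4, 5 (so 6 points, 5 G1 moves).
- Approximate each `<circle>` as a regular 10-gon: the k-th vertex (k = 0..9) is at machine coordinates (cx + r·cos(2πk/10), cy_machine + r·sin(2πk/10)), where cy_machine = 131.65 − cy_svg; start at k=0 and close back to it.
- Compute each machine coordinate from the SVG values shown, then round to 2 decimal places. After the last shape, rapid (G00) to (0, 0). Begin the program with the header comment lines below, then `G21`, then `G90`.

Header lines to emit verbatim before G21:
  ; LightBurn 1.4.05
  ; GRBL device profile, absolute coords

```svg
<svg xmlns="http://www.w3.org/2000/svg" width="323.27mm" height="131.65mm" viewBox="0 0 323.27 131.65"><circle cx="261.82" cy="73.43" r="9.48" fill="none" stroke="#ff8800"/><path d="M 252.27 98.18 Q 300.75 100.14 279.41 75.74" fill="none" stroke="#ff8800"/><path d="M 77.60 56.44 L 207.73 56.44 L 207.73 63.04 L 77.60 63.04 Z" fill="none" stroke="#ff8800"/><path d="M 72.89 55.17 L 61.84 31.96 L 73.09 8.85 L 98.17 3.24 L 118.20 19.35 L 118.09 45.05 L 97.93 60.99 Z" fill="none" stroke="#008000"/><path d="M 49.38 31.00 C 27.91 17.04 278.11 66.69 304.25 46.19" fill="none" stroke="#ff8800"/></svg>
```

Since the viewBox matches the mm dimensions, user units are millimetres directly. The only transform is the Y-flip y_m = 131.65 − y_svg.

Shape 1 is a circle drawn with `<circle>`. Its stroke #ff8800 means engrave at S225, F4214. After flipping Y the toolpath is (271.30,58.22) → (269.49,63.79) → (264.75,67.24) → (258.89,67.24) → (254.15,63.79) → (252.34,58.22) → (254.15,52.65) → (258.89,49.20) → (264.75,49.20) → (269.49,52.65) → (271.30,58.22), returning to the start.

Shape 2 is a quadratic bezier drawn with `<path>`. Its stroke #ff8800 means engrave at S225, F4214. After flipping Y the toolpath is (252.27,33.47) → (268.87,33.74) → (279.88,36.12) → (285.31,40.61) → (285.15,47.20) → (279.41,55.91).

Shape 3 is a rectangle drawn with `<path>`. Its stroke #ff8800 means engrave at S225, F4214. After flipping Y the toolpath is (77.60,75.21) → (207.73,75.21) → (207.73,68.61) → (77.60,68.61) → (77.60,75.21), returning to the start.

Shape 4 is a regular polygon drawn with `<path>`. Its stroke #008000 means cut at S937, F1368. After flipping Y the toolpath is (72.89,76.48) → (61.84,99.69) → (73.09,122.80) → (98.17,128.41) → (118.20,112.30) → (118.09,86.60) → (97.93,70.66) → (72.89,76.48), returning to the start.

Shape 5 is a cubic bezier drawn with `<path>`. Its stroke #ff8800 means engrave at S225, F4214. After flipping Y the toolpath is (49.38,100.65) → (65.13,102.46) → (122.29,95.43) → (197.06,85.97) → (265.64,80.51) → (304.25,85.46).

; LightBurn 1.4.05
; GRBL device profile, absolute coords
G21
G90
G00 X271.30 Y58.22
M3 S225
G1 X269.49 Y63.79 F4214
G1 X264.75 Y67.24
G1 X258.89 Y67.24
G1 X254.15 Y63.79
G1 X252.34 Y58.22
G1 X254.15 Y52.65
G1 X258.89 Y49.20
G1 X264.75 Y49.20
G1 X269.49 Y52.65
G1 X271.30 Y58.22
M5
G00 X252.27 Y33.47
M3 S225
G1 X268.87 Y33.74 F4214
G1 X279.88 Y36.12
G1 X285.31 Y40.61
G1 X285.15 Y47.20
G1 X279.41 Y55.91
M5
G00 X77.60 Y75.21
M3 S225
G1 X207.73 Y75.21 F4214
G1 X207.73 Y68.61
G1 X77.60 Y68.61
G1 X77.60 Y75.21
M5
G00 X72.89 Y76.48
M3 S937
G1 X61.84 Y99.69 F1368
G1 X73.09 Y122.80
G1 X98.17 Y128.41
G1 X118.20 Y112.30
G1 X118.09 Y86.60
G1 X97.93 Y70.66
G1 X72.89 Y76.48
M5
G00 X49.38 Y100.65
M3 S225
G1 X65.13 Y102.46 F4214
G1 X122.29 Y95.43
G1 X197.06 Y85.97
G1 X265.64 Y80.51
G1 X304.25 Y85.46
M5
G00 X0.00 Y0.00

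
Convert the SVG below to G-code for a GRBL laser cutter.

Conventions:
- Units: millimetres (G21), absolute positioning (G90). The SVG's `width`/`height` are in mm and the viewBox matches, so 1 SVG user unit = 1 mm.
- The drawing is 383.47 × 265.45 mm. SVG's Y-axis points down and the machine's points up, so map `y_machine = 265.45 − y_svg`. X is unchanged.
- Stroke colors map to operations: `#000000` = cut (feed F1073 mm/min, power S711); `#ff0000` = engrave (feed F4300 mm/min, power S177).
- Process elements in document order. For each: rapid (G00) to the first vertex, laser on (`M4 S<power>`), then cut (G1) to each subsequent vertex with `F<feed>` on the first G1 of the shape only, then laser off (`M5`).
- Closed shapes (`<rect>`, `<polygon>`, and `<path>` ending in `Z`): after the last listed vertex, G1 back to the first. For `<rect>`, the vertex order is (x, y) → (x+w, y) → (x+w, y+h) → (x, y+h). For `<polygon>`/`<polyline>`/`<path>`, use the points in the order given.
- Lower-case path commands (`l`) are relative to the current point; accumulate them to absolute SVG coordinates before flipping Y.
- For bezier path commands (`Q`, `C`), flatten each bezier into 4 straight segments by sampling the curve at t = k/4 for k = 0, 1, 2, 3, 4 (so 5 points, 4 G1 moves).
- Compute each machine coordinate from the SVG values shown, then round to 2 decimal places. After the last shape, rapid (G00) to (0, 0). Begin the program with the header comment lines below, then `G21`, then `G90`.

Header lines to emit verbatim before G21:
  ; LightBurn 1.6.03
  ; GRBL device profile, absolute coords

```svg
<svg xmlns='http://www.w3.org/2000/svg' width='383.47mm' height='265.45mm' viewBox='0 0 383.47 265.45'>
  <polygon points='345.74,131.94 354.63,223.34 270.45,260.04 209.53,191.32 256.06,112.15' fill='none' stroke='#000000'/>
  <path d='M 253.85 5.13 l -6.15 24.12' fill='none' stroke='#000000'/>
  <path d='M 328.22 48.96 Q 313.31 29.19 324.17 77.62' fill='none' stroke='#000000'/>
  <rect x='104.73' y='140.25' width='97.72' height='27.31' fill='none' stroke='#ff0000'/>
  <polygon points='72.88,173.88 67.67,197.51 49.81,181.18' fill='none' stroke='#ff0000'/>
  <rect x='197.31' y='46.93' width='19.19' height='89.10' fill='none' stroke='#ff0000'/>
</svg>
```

; LightBurn 1.6.03
; GRBL device profile, absolute coords
G21
G90
G00 X345.74 Y133.51
M4 S711
G1 X354.63 Y42.11 F1073
G1 X270.45 Y5.41
G1 X209.53 Y74.13
G1 X256.06 Y153.30
G1 X345.74 Y133.51
M5
G00 X253.85 Y260.32
M4 S711
G1 X247.70 Y236.20 F1073
M5
G00 X328.22 Y216.49
M4 S711
G1 X322.38 Y222.11 F1073
G1 X319.75 Y219.21
G1 X320.35 Y207.78
G1 X324.17 Y187.83
M5
G00 X104.73 Y125.20
M4 S177
G1 X202.45 Y125.20 F4300
G1 X202.45 Y97.89
G1 X104.73 Y97.89
G1 X104.73 Y125.20
M5
G00 X72.88 Y91.57
M4 S177
G1 X67.67 Y67.94 F4300
G1 X49.81 Y84.27
G1 X72.88 Y91.57
M5
G00 X197.31 Y218.52
M4 S177
G1 X216.50 Y218.52 F4300
G1 X216.50 Y129.42
G1 X197.31 Y129.42
G1 X197.31 Y218.52
M5
G00 X0.00 Y0.00

1 u = 1 mm; y_m = 265.45 − y.

[1] `<polygon>` regular polygon, #000000→cut S711 F1073: (345.74,133.51) → (354.63,42.11) → (270.45,5.41) → (209.53,74.13) → (256.06,153.30) → (345.74,133.51) (closed)

[2] `<path>` line segment, #000000→cut S711 F1073: (253.85,260.32) → (247.70,236.20)

[3] `<path>` quadratic bezier, #000000→cut S711 F1073: (328.22,216.49) → (322.38,222.11) → (319.75,219.21) → (320.35,207.78) → (324.17,187.83)

[4] `<rect>` rectangle, #ff0000→engrave S177 F4300: (104.73,125.20) → (202.45,125.20) → (202.45,97.89) → (104.73,97.89) → (104.73,125.20) (closed)

[5] `<polygon>` regular polygon, #ff0000→engrave S177 F4300: (72.88,91.57) → (67.67,67.94) → (49.81,84.27) → (72.88,91.57) (closed)

[6] `<rect>` rectangle, #ff0000→engrave S177 F4300: (197.31,218.52) → (216.50,218.52) → (216.50,129.42) → (197.31,129.42) → (197.31,218.52) (closed)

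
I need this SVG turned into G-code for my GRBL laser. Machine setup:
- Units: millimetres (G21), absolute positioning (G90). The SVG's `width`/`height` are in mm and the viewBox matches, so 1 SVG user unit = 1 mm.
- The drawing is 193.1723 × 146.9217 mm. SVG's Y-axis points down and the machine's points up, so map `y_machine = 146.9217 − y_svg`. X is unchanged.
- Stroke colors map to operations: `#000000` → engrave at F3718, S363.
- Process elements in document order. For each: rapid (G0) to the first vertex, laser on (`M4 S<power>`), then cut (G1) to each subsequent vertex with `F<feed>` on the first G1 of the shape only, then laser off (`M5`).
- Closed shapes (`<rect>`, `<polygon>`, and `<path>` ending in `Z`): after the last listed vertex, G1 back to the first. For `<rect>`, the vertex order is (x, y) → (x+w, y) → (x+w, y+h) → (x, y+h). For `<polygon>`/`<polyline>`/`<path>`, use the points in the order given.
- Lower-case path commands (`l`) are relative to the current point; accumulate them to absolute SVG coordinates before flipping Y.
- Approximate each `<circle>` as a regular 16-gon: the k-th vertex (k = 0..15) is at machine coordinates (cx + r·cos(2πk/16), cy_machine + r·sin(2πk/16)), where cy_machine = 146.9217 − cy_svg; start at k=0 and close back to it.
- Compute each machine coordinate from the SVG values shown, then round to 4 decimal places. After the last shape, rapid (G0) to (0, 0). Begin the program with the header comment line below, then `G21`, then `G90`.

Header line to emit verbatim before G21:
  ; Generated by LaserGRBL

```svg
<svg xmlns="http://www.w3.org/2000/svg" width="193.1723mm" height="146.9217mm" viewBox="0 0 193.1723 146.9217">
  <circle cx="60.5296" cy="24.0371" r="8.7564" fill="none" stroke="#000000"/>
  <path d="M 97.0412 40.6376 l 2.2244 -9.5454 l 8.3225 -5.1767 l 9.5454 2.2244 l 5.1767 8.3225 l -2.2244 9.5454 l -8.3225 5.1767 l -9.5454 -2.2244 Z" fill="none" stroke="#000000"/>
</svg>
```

1 u = 1 mm; y_m = 146.9217 − y.

[1] `<circle>` circle, #000000→engrave S363 F3718: (69.2860,122.8846) → (68.6195,126.2355) → (66.7213,129.0763) → (63.8805,130.9745) → (60.5296,131.6410) → (57.1787,130.9745) → (54.3379,129.0763) → (52.4397,126.2355) → (51.7732,122.8846) → (52.4397,119.5337) → (54.3379,116.6929) → (57.1787,114.7947) → (60.5296,114.1282) → (63.8805,114.7947) → (66.7213,116.6929) → (68.6195,119.5337) → (69.2860,122.8846) (closed)

[2] `<path>` regular polygon, #000000→engrave S363 F3718: (97.0412,106.2841) → (99.2656,115.8295) → (107.5881,121.0062) → (117.1335,118.7818) → (122.3102,110.4593) → (120.0858,100.9139) → (111.7633,95.7372) → (102.2179,97.9616) → (97.0412,106.2841) (closed)

; Generated by LaserGRBL
G21
G90
G0 X69.2860 Y122.8846
M4 S363
G1 X68.6195 Y126.2355 F3718
G1 X66.7213 Y129.0763
G1 X63.8805 Y130.9745
G1 X60.5296 Y131.6410
G1 X57.1787 Y130.9745
G1 X54.3379 Y129.0763
G1 X52.4397 Y126.2355
G1 X51.7732 Y122.8846
G1 X52.4397 Y119.5337
G1 X54.3379 Y116.6929
G1 X57.1787 Y114.7947
G1 X60.5296 Y114.1282
G1 X63.8805 Y114.7947
G1 X66.7213 Y116.6929
G1 X68.6195 Y119.5337
G1 X69.2860 Y122.8846
M5
G0 X97.0412 Y106.2841
M4 S363
G1 X99.2656 Y115.8295 F3718
G1 X107.5881 Y121.0062
G1 X117.1335 Y118.7818
G1 X122.3102 Y110.4593
G1 X120.0858 Y100.9139
G1 X111.7633 Y95.7372
G1 X102.2179 Y97.9616
G1 X97.0412 Y106.2841
M5
G0 X0.0000 Y0.0000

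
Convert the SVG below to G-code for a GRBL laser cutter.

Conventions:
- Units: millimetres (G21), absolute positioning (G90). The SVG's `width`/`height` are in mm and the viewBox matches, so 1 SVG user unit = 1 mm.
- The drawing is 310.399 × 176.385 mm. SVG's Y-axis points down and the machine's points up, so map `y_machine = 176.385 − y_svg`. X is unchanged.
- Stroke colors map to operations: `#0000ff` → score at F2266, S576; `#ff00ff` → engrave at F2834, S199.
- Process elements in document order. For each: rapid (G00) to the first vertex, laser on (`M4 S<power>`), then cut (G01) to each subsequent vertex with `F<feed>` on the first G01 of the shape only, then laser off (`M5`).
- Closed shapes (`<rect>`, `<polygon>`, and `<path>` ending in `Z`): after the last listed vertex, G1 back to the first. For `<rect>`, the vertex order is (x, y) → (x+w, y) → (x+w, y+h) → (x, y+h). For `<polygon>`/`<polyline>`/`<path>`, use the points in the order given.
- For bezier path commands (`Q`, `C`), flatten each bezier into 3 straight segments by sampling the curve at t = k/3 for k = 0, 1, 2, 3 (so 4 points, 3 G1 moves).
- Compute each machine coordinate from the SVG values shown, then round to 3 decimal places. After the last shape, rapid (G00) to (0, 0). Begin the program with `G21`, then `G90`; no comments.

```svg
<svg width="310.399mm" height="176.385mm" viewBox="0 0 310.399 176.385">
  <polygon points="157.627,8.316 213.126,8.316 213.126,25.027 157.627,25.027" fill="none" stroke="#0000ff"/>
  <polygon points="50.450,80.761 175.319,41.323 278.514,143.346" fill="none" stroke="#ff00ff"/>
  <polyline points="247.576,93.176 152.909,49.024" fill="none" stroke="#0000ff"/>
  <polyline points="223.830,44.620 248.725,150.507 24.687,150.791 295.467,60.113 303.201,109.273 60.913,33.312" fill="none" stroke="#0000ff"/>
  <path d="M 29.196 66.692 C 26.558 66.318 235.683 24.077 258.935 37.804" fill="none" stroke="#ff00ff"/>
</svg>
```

G21
G90
G00 X157.627 Y168.069
M4 S576
G01 X213.126 Y168.069 F2266
G01 X213.126 Y151.358
G01 X157.627 Y151.358
G01 X157.627 Y168.069
M5
G00 X50.450 Y95.624
M4 S199
G01 X175.319 Y135.062 F2834
G01 X278.514 Y33.039
G01 X50.450 Y95.624
M5
G00 X247.576 Y83.209
M4 S576
G01 X152.909 Y127.361 F2266
M5
G00 X223.830 Y131.765
M4 S576
G01 X248.725 Y25.878 F2266
G01 X24.687 Y25.594
G01 X295.467 Y116.272
G01 X303.201 Y67.112
G01 X60.913 Y143.073
M5
G00 X29.196 Y109.693
M4 S199
G01 X82.418 Y120.399 F2834
G01 X188.453 Y137.276
G01 X258.935 Y138.581
M5
G00 X0.000 Y0.000

viewBox `0 0 310.399 176.385` with mm width/height → 1 unit = 1 mm. Flip: y_m = 176.385 − y_svg.

**Shape 1** — `<polygon>` rectangle, stroke `#0000ff` → score (S576, F2266). Machine vertices: (157.627,168.069) → (213.126,168.069) → (213.126,151.358) → (157.627,151.358) → (157.627,168.069). Closed: final G1 returns to the first vertex.

**Shape 2** — `<polygon>` closed polygon, stroke `#ff00ff` → engrave (S199, F2834). Machine vertices: (50.450,95.624) → (175.319,135.062) → (278.514,33.039) → (50.450,95.624). Closed: final G1 returns to the first vertex.

**Shape 3** — `<polyline>` line segment, stroke `#0000ff` → score (S576, F2266). Machine vertices: (247.576,83.209) → (152.909,127.361). Open path.

**Shape 4** — `<polyline>` open polyline, stroke `#0000ff` → score (S576, F2266). Machine vertices: (223.830,131.765) → (248.725,25.878) → (24.687,25.594) → (295.467,116.272) → (303.201,67.112) → (60.913,143.073). Open path.

**Shape 5** — `<path>` cubic bezier, stroke `#ff00ff` → engrave (S199, F2834). Control points (SVG): P0=(29.196,66.692), P1=(26.558,66.318), P2=(235.683,24.077), P3=(258.935,37.804); sampled at t=k/3. Machine vertices: (29.196,109.693) → (82.418,120.399) → (188.453,137.276) → (258.935,138.581). Open path.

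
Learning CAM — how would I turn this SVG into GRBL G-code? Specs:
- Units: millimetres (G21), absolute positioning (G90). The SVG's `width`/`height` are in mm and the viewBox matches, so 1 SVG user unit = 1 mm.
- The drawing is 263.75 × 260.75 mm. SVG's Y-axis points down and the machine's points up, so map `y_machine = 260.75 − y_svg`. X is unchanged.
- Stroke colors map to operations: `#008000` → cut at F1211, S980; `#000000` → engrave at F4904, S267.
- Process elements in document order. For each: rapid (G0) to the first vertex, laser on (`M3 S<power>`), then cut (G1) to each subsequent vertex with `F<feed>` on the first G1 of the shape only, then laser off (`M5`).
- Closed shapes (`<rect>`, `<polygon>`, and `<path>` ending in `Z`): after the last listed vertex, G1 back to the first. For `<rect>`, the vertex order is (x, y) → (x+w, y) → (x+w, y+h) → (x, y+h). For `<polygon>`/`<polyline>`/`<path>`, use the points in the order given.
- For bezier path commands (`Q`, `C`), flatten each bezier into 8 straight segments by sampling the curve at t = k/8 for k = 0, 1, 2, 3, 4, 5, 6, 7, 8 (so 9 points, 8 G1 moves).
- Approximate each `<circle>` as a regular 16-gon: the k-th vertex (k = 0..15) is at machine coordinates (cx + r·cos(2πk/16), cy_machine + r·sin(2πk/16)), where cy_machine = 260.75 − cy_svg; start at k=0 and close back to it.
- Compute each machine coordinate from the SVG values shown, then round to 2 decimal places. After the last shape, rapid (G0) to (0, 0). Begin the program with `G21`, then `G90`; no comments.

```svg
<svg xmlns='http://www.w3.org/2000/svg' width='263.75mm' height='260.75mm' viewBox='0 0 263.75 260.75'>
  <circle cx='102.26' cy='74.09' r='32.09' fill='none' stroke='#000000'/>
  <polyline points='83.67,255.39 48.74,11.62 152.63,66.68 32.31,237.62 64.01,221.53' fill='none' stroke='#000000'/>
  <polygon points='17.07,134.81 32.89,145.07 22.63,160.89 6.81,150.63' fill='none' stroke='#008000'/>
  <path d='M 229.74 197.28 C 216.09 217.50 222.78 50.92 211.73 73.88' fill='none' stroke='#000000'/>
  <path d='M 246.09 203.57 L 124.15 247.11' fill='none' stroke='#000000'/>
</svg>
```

viewBox `0 0 263.75 260.75` with mm width/height → 1 unit = 1 mm. Flip: y_m = 260.75 − y_svg.

**Shape 1** — `<circle>` circle, stroke `#000000` → engrave (S267, F4904). Machine vertices: (134.35,186.66) → (131.91,198.94) → (124.95,209.35) → (114.54,216.31) → (102.26,218.75) → (89.98,216.31) → (79.57,209.35) → (72.61,198.94) → (70.17,186.66) → (72.61,174.38) → (79.57,163.97) → (89.98,157.01) → (102.26,154.57) → (114.54,157.01) → (124.95,163.97) → (131.91,174.38) → (134.35,186.66). Closed: final G1 returns to the first vertex.

**Shape 2** — `<polyline>` open polyline, stroke `#000000` → engrave (S267, F4904). Machine vertices: (83.67,5.36) → (48.74,249.13) → (152.63,194.07) → (32.31,23.13) → (64.01,39.22). Open path.

**Shape 3** — `<polygon>` regular polygon, stroke `#008000` → cut (S980, F1211). Machine vertices: (17.07,125.94) → (32.89,115.68) → (22.63,99.86) → (6.81,110.12) → (17.07,125.94). Closed: final G1 returns to the first vertex.

**Shape 4** — `<path>` cubic bezier, stroke `#000000` → engrave (S267, F4904). Control points (SVG): P0=(229.74,197.28), P1=(216.09,217.50), P2=(222.78,50.92), P3=(211.73,73.88); sampled at t=k/8. Machine vertices: (229.74,63.47) → (225.50,63.91) → (222.72,77.45) → (220.96,99.68) → (219.76,126.20) → (218.69,152.58) → (217.29,174.43) → (215.12,187.33) → (211.73,186.87). Open path.

**Shape 5** — `<path>` line segment, stroke `#000000` → engrave (S267, F4904). Machine vertices: (246.09,57.18) → (124.15,13.64). Open path.

G21
G90
G0 X134.35 Y186.66
M3 S267
G1 X131.91 Y198.94 F4904
G1 X124.95 Y209.35
G1 X114.54 Y216.31
G1 X102.26 Y218.75
G1 X89.98 Y216.31
G1 X79.57 Y209.35
G1 X72.61 Y198.94
G1 X70.17 Y186.66
G1 X72.61 Y174.38
G1 X79.57 Y163.97
G1 X89.98 Y157.01
G1 X102.26 Y154.57
G1 X114.54 Y157.01
G1 X124.95 Y163.97
G1 X131.91 Y174.38
G1 X134.35 Y186.66
M5
G0 X83.67 Y5.36
M3 S267
G1 X48.74 Y249.13 F4904
G1 X152.63 Y194.07
G1 X32.31 Y23.13
G1 X64.01 Y39.22
M5
G0 X17.07 Y125.94
M3 S980
G1 X32.89 Y115.68 F1211
G1 X22.63 Y99.86
G1 X6.81 Y110.12
G1 X17.07 Y125.94
M5
G0 X229.74 Y63.47
M3 S267
G1 X225.50 Y63.91 F4904
G1 X222.72 Y77.45
G1 X220.96 Y99.68
G1 X219.76 Y126.20
G1 X218.69 Y152.58
G1 X217.29 Y174.43
G1 X215.12 Y187.33
G1 X211.73 Y186.87
M5
G0 X246.09 Y57.18
M3 S267
G1 X124.15 Y13.64 F4904
M5
G0 X0.00 Y0.00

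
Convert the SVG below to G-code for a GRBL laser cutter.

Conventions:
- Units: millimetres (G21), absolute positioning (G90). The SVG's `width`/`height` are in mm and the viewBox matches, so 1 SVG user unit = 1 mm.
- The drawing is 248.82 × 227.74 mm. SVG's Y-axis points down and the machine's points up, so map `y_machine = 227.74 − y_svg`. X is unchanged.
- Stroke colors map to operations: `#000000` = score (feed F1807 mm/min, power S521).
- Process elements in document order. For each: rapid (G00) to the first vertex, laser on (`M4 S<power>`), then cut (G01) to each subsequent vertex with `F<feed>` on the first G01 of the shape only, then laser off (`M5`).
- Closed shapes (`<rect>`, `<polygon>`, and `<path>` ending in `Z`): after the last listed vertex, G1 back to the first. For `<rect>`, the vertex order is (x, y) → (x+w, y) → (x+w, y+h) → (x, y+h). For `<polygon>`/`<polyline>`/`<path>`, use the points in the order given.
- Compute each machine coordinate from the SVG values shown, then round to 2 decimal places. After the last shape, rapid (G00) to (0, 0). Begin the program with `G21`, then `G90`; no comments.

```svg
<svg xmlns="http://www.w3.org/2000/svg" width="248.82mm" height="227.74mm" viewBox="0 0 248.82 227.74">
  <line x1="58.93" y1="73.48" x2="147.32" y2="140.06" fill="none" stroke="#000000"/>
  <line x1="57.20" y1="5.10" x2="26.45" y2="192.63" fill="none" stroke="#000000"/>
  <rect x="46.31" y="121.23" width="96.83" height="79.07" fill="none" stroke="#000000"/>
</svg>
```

viewBox `0 0 248.82 227.74` with mm width/height → 1 unit = 1 mm. Flip: y_m = 227.74 − y_svg.

**Shape 1** — `<line>` line segment, stroke `#000000` → score (S521, F1807). Machine vertices: (58.93,154.26) → (147.32,87.68). Open path.

**Shape 2** — `<line>` line segment, stroke `#000000` → score (S521, F1807). Machine vertices: (57.20,222.64) → (26.45,35.11). Open path.

**Shape 3** — `<rect>` rectangle, stroke `#000000` → score (S521, F1807). Machine vertices: (46.31,106.51) → (143.14,106.51) → (143.14,27.44) → (46.31,27.44) → (46.31,106.51). Closed: final G1 returns to the first vertex.

G21
G90
G00 X58.93 Y154.26
M4 S521
G01 X147.32 Y87.68 F1807
M5
G00 X57.20 Y222.64
M4 S521
G01 X26.45 Y35.11 F1807
M5
G00 X46.31 Y106.51
M4 S521
G01 X143.14 Y106.51 F1807
G01 X143.14 Y27.44
G01 X46.31 Y27.44
G01 X46.31 Y106.51
M5
G00 X0.00 Y0.00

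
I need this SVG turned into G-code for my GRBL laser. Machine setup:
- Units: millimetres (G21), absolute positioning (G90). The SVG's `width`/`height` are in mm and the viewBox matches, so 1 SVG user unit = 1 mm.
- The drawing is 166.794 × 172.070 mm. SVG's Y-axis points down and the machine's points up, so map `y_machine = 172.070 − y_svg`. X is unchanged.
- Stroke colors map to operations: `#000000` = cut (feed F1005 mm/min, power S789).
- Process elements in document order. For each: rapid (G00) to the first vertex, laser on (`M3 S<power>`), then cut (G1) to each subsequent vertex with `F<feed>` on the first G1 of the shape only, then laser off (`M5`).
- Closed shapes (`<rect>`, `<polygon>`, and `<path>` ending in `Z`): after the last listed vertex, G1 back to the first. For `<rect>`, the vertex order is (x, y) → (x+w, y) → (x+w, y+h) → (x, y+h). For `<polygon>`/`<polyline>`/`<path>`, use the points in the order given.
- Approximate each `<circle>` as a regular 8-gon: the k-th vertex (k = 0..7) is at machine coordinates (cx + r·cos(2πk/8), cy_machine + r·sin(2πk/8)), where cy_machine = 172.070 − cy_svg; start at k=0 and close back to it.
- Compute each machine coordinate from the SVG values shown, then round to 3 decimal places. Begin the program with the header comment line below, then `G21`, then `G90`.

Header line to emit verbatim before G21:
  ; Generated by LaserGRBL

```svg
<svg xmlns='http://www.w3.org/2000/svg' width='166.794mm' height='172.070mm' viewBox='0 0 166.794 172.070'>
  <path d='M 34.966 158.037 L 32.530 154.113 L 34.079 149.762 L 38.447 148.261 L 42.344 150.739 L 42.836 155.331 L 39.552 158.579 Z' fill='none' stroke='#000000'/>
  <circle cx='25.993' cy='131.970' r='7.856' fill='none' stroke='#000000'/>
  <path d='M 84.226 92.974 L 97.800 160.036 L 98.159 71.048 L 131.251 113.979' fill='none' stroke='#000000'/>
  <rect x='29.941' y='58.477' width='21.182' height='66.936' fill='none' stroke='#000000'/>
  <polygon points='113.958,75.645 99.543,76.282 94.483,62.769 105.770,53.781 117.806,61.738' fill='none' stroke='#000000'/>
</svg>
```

viewBox `0 0 166.794 172.070` with mm width/height → 1 unit = 1 mm. Flip: y_m = 172.070 − y_svg.

**Shape 1** — `<path>` regular polygon, stroke `#000000` → cut (S789, F1005). Machine vertices: (34.966,14.033) → (32.530,17.957) → (34.079,22.308) → (38.447,23.809) → (42.344,21.331) → (42.836,16.739) → (39.552,13.491) → (34.966,14.033). Closed: final G1 returns to the first vertex.

**Shape 2** — `<circle>` circle, stroke `#000000` → cut (S789, F1005). Machine vertices: (33.849,40.100) → (31.548,45.655) → (25.993,47.956) → (20.438,45.655) → (18.137,40.100) → (20.438,34.545) → (25.993,32.244) → (31.548,34.545) → (33.849,40.100). Closed: final G1 returns to the first vertex.

**Shape 3** — `<path>` open polyline, stroke `#000000` → cut (S789, F1005). Machine vertices: (84.226,79.096) → (97.800,12.034) → (98.159,101.022) → (131.251,58.091). Open path.

**Shape 4** — `<rect>` rectangle, stroke `#000000` → cut (S789, F1005). Machine vertices: (29.941,113.593) → (51.123,113.593) → (51.123,46.657) → (29.941,46.657) → (29.941,113.593). Closed: final G1 returns to the first vertex.

**Shape 5** — `<polygon>` regular polygon, stroke `#000000` → cut (S789, F1005). Machine vertices: (113.958,96.425) → (99.543,95.788) → (94.483,109.301) → (105.770,118.289) → (117.806,110.332) → (113.958,96.425). Closed: final G1 returns to the first vertex.

; Generated by LaserGRBL
G21
G90
G00 X34.966 Y14.033
M3 S789
G1 X32.530 Y17.957 F1005
G1 X34.079 Y22.308
G1 X38.447 Y23.809
G1 X42.344 Y21.331
G1 X42.836 Y16.739
G1 X39.552 Y13.491
G1 X34.966 Y14.033
M5
G00 X33.849 Y40.100
M3 S789
G1 X31.548 Y45.655 F1005
G1 X25.993 Y47.956
G1 X20.438 Y45.655
G1 X18.137 Y40.100
G1 X20.438 Y34.545
G1 X25.993 Y32.244
G1 X31.548 Y34.545
G1 X33.849 Y40.100
M5
G00 X84.226 Y79.096
M3 S789
G1 X97.800 Y12.034 F1005
G1 X98.159 Y101.022
G1 X131.251 Y58.091
M5
G00 X29.941 Y113.593
M3 S789
G1 X51.123 Y113.593 F1005
G1 X51.123 Y46.657
G1 X29.941 Y46.657
G1 X29.941 Y113.593
M5
G00 X113.958 Y96.425
M3 S789
G1 X99.543 Y95.788 F1005
G1 X94.483 Y109.301
G1 X105.770 Y118.289
G1 X117.806 Y110.332
G1 X113.958 Y96.425
M5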